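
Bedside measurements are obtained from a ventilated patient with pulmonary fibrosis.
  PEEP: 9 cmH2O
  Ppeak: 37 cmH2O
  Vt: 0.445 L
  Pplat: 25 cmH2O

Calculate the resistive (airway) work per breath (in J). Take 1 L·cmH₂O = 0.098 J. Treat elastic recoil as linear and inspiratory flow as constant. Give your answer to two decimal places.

With constant inspiratory flow the resistive pressure is constant at PIP − Pplat = 37 − 25 = 12.0 cmH2O, so resistive work = 12.0 × 0.445 = 5.34 L·cmH2O.
× 0.098 J/(L·cmH2O) → 0.5233 J.

0.52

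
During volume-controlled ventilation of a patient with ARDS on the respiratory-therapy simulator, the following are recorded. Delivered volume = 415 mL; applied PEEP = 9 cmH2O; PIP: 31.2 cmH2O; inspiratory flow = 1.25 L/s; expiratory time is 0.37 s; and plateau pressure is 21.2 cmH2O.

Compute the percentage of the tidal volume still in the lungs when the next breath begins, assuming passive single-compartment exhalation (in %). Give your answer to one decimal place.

R = (PIP − Pplat)/V̇ = (31.2 − 21.2) / 1.25 = 10.0/1.25 = 8.0 cmH2O·s/L.
C = Vt/(Pplat − PEEP) = 415.0 / (21.2 − 9) = 415.0/12.2 = 34.016 mL/cmH2O.
τ = R × C = 8.0 × 0.03402 L/cmH2O = 0.2722 s.
Fraction remaining at end-expiration = e^(−Te/τ) = e^(−0.37/0.2722) = 0.2568 → 25.68%.

25.7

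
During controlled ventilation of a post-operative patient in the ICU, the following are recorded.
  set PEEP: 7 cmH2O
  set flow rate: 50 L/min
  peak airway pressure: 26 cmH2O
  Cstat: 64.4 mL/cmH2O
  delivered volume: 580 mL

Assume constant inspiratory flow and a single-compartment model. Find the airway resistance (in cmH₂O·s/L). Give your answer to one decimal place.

12.0

Flow: 50 L/min ÷ 60 = 0.8333 L/s.
Equation of motion (constant flow): PIP = Vt/C + R·V̇ + PEEP.
R·V̇ = PIP − Vt/C − PEEP = 26 − 580/64.4 − 7 = 26 − 9.006 − 7 = 9.994 cmH2O.
R = 9.994 / 0.8333 = 11.993 cmH2O·s/L.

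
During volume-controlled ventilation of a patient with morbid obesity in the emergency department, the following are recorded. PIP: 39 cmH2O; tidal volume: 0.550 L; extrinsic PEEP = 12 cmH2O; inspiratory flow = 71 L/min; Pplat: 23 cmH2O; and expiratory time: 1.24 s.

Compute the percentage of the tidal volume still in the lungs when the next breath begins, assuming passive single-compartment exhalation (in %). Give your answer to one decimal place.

Flow: 71 L/min ÷ 60 = 1.1833 L/s.
R = (PIP − Pplat)/V̇ = (39 − 23) / 1.1833 = 16.0/1.1833 = 13.522 cmH2O·s/L.
C = Vt/(Pplat − PEEP) = 550.0 / (23 − 12) = 550.0/11.0 = 50.0 mL/cmH2O.
τ = R × C = 13.522 × 0.05 L/cmH2O = 0.6761 s.
Fraction remaining at end-expiration = e^(−Te/τ) = e^(−1.24/0.6761) = 0.1598 → 15.98%.

16.0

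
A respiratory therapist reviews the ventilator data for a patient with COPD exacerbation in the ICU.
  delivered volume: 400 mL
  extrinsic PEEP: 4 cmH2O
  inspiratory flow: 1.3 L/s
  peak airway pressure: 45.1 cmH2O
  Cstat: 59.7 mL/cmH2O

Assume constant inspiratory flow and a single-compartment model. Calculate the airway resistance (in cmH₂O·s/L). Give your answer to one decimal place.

Equation of motion (constant flow): PIP = Vt/C + R·V̇ + PEEP.
R·V̇ = PIP − Vt/C − PEEP = 45.1 − 400/59.7 − 4 = 45.1 − 6.7 − 4 = 34.4 cmH2O.
R = 34.4 / 1.3 = 26.462 cmH2O·s/L.

26.5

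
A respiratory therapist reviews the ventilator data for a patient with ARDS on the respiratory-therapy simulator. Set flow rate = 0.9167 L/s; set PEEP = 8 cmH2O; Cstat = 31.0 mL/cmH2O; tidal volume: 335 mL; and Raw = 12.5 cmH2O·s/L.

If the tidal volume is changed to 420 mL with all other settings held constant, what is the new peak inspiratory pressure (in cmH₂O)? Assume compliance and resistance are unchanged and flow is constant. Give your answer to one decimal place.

PIP = Vt/C + R·V̇ + PEEP (constant-flow equation of motion).
Only the elastic term changes: ΔPIP = ΔVt / C = (420 − 335) / 31.0 = 2.742 cmH2O.
Original PIP = 335/31.0 + 12.5×0.9167 + 8 = 30.265 cmH2O; new PIP = 30.265 + (2.742) = 33.007 cmH2O.

33.0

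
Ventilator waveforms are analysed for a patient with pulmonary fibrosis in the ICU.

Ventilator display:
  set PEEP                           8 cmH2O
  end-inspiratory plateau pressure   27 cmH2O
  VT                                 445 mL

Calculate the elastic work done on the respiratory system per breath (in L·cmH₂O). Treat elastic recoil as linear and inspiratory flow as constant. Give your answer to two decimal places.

Elastic work ≈ ½ × (Pplat − PEEP) × Vt = 0.5 × (27 − 8) × 0.445 L = 0.5 × 19.0 × 0.445 = 4.228 L·cmH2O.

4.23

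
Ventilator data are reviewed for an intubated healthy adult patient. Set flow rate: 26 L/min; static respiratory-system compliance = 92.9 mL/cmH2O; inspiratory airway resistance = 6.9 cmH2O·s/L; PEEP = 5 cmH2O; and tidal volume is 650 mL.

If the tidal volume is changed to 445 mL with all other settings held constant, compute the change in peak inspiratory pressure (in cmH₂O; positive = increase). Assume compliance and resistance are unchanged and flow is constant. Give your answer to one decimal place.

-2.2

PIP = Vt/C + R·V̇ + PEEP (constant-flow equation of motion).
Only the elastic term changes: ΔPIP = ΔVt / C = (445 − 650) / 92.9 = -2.207 cmH2O.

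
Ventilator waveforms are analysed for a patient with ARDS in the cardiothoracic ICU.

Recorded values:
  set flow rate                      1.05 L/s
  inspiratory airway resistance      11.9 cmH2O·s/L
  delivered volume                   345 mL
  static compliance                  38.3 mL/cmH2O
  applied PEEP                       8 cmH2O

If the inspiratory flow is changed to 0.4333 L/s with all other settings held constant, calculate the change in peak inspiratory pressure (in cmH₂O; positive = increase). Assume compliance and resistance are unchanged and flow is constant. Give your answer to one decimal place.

-7.3

PIP = Vt/C + R·V̇ + PEEP (constant-flow equation of motion).
Only the resistive term changes: ΔPIP = R × ΔV̇ = 11.9 × (0.4333 − 1.05) = 11.9 × -0.6167 = -7.339 cmH2O.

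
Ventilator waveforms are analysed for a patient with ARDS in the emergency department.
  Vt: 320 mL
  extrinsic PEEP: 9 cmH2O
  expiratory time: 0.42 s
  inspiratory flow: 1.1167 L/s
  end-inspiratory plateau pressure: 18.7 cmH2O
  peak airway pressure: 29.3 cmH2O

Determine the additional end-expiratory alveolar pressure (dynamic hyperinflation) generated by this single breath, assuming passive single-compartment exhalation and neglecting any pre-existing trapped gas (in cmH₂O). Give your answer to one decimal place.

R = (PIP − Pplat)/V̇ = (29.3 − 18.7) / 1.1167 = 10.6/1.1167 = 9.492 cmH2O·s/L.
C = Vt/(Pplat − PEEP) = 320.0 / (18.7 − 9) = 320.0/9.7 = 32.99 mL/cmH2O.
τ = R × C = 9.492 × 0.03299 L/cmH2O = 0.3131 s.
Fraction remaining = e^(−Te/τ) = e^(−0.42/0.3131) = 0.2615; trapped volume = 320.0 × 0.2615 = 83.68 mL.
Additional alveolar pressure from trapping ≈ V_trapped / C = 83.68 / 32.99 = 2.537 cmH2O.

2.5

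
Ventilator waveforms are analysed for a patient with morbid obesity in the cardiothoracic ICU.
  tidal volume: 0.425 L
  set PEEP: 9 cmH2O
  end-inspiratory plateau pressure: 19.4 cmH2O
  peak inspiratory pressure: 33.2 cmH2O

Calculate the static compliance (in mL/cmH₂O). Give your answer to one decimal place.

40.9

Cstat = Vt / (Pplat − PEEP) = 425 / (19.4 − 9) = 425 / 10.4 = 40.865 mL/cmH2O.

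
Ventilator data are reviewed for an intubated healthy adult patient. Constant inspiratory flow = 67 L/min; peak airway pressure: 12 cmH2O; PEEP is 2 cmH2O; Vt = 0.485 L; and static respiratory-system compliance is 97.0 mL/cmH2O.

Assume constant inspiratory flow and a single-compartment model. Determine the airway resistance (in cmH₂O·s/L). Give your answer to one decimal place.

Flow: 67 L/min ÷ 60 = 1.1167 L/s.
Equation of motion (constant flow): PIP = Vt/C + R·V̇ + PEEP.
R·V̇ = PIP − Vt/C − PEEP = 12 − 485/97.0 − 2 = 12 − 5.0 − 2 = 5.0 cmH2O.
R = 5.0 / 1.1167 = 4.477 cmH2O·s/L.

4.5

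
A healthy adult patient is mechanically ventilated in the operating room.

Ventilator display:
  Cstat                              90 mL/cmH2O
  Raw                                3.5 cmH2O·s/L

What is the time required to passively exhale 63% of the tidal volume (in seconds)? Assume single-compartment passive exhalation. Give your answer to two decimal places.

τ = R × C = 3.5 × 90 mL/cmH2O = 3.5 × 0.090 L/cmH2O = 0.315 s.
Exhaled fraction f = 1 − e^(−t/τ) → t = −τ·ln(1 − f) = −0.315·ln(0.37) = 0.3132 s.

0.31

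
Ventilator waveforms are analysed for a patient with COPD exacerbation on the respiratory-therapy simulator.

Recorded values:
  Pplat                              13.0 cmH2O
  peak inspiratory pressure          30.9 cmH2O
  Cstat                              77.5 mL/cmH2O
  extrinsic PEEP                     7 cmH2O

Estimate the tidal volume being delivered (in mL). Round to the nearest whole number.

Vt = Cstat × (Pplat − PEEP) = 77.5 × (13.0 − 7) = 77.5 × 6.0 = 465.0 mL.

465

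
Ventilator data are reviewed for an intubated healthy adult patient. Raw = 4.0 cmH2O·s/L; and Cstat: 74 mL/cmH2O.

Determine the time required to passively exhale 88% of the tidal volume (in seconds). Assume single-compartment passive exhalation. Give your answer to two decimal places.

0.63

τ = R × C = 4.0 × 74 mL/cmH2O = 4.0 × 0.074 L/cmH2O = 0.296 s.
Exhaled fraction f = 1 − e^(−t/τ) → t = −τ·ln(1 − f) = −0.296·ln(0.12) = 0.6276 s.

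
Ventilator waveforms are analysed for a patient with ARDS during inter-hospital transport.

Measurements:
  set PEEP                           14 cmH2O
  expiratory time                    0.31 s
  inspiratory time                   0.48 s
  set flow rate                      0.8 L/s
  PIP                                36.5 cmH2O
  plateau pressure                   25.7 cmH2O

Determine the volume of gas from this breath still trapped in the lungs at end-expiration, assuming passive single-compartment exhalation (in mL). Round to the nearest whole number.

191

Vt = flow × Ti = 0.8 L/s × 0.48 s × 1000 mL/L = 384.0 mL.
R = (PIP − Pplat)/V̇ = (36.5 − 25.7) / 0.8 = 10.8/0.8 = 13.5 cmH2O·s/L.
C = Vt/(Pplat − PEEP) = 384.0 / (25.7 − 14) = 384.0/11.7 = 32.821 mL/cmH2O.
τ = R × C = 13.5 × 0.03282 L/cmH2O = 0.4431 s.
Fraction remaining = e^(−Te/τ) = e^(−0.31/0.4431) = 0.4968.
Trapped volume = 384.0 × 0.4968 = 190.77 mL.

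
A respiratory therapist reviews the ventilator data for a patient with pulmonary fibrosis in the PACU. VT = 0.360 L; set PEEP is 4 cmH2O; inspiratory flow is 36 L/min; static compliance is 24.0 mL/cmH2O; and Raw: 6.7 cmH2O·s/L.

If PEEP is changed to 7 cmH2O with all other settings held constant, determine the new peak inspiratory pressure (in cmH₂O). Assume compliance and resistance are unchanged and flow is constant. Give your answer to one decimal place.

26.0

Flow: 36 L/min ÷ 60 = 0.6 L/s.
PIP = Vt/C + R·V̇ + PEEP (constant-flow equation of motion).
Only the baseline term changes: ΔPIP = ΔPEEP = 7 − 4 = 3.0 cmH2O.
Original PIP = 360/24.0 + 6.7×0.6 + 4 = 23.02 cmH2O; new PIP = 23.02 + (3.0) = 26.02 cmH2O.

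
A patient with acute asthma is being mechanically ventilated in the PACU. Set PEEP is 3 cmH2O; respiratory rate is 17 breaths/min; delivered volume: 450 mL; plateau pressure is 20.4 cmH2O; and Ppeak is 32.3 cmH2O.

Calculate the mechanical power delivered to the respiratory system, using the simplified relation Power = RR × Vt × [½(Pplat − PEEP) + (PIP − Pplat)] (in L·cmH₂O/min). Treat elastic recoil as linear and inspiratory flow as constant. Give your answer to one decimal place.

157.6

Per-breath work = Vt × [½(Pplat−PEEP) + (PIP−Pplat)] = 0.450 × [0.5×17.4 + 11.9] = 0.450 × 20.6 = 9.27 L·cmH2O.
Power = 17 × 9.27 = 157.59 L·cmH2O/min.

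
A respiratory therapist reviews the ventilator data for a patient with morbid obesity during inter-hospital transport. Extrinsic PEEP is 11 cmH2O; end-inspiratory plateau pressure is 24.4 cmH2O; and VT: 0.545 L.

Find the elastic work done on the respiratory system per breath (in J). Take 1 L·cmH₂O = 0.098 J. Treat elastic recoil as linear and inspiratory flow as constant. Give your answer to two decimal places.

Elastic work ≈ ½ × (Pplat − PEEP) × Vt = 0.5 × (24.4 − 11) × 0.545 L = 0.5 × 13.4 × 0.545 = 3.652 L·cmH2O.
× 0.098 J/(L·cmH2O) → 0.3579 J.

0.36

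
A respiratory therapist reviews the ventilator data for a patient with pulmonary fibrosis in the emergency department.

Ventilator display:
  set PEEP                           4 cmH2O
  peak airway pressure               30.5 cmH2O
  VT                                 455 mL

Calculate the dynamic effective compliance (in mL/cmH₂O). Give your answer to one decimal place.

Dynamic compliance = Vt / (PIP − PEEP) = 455 / (30.5 − 4) = 455 / 26.5 = 17.17 mL/cmH2O.

17.2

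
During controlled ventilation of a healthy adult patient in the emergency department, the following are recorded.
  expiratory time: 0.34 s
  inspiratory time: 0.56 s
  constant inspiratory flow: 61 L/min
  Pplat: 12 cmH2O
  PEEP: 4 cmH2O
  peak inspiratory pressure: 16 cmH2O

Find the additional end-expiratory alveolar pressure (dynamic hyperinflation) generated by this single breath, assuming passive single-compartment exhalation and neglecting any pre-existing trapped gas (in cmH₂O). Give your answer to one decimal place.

2.4

Flow: 61 L/min ÷ 60 = 1.0167 L/s.
Vt = flow × Ti = 1.0167 L/s × 0.56 s × 1000 mL/L = 569.35 mL.
R = (PIP − Pplat)/V̇ = (16 − 12) / 1.0167 = 4.0/1.0167 = 3.934 cmH2O·s/L.
C = Vt/(Pplat − PEEP) = 569.35 / (12 − 4) = 569.35/8.0 = 71.169 mL/cmH2O.
τ = R × C = 3.934 × 0.07117 L/cmH2O = 0.28 s.
Fraction remaining = e^(−Te/τ) = e^(−0.34/0.28) = 0.2969; trapped volume = 569.35 × 0.2969 = 169.04 mL.
Additional alveolar pressure from trapping ≈ V_trapped / C = 169.04 / 71.169 = 2.375 cmH2O.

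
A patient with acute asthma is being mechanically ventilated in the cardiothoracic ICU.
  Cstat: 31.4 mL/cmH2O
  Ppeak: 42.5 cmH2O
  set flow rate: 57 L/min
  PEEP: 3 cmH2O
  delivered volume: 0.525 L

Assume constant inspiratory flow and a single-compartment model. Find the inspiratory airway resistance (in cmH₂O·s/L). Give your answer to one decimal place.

24.0

Flow: 57 L/min ÷ 60 = 0.95 L/s.
Equation of motion (constant flow): PIP = Vt/C + R·V̇ + PEEP.
R·V̇ = PIP − Vt/C − PEEP = 42.5 − 525/31.4 − 3 = 42.5 − 16.72 − 3 = 22.78 cmH2O.
R = 22.78 / 0.95 = 23.979 cmH2O·s/L.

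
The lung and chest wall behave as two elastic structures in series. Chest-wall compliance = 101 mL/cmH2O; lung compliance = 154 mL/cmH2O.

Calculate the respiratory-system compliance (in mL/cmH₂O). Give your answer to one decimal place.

Lung and chest wall are elastances in series: 1/Crs = 1/CL + 1/Ccw.
1/Crs = 1/154 + 1/101 = 0.01639.
Crs = 61.013 mL/cmH2O.

61.0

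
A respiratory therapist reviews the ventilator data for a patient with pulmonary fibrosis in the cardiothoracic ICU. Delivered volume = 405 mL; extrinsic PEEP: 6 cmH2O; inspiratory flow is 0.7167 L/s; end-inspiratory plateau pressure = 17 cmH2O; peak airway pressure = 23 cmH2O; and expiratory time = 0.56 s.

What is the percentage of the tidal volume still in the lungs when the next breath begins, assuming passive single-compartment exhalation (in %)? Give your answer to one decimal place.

16.3

R = (PIP − Pplat)/V̇ = (23 − 17) / 0.7167 = 6.0/0.7167 = 8.372 cmH2O·s/L.
C = Vt/(Pplat − PEEP) = 405.0 / (17 − 6) = 405.0/11.0 = 36.818 mL/cmH2O.
τ = R × C = 8.372 × 0.03682 L/cmH2O = 0.3083 s.
Fraction remaining at end-expiration = e^(−Te/τ) = e^(−0.56/0.3083) = 0.1626 → 16.26%.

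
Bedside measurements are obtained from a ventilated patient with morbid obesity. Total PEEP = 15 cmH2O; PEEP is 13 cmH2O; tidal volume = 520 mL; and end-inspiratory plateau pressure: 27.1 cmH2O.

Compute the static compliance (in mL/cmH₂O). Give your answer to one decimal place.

43.0

End-expiratory occlusion gives total PEEP = 15 cmH2O (intrinsic PEEP = 15 − 13 = 2). Use total PEEP for the elastic gradient.
Cstat = Vt / (Pplat − PEEPtotal) = 520 / (27.1 − 15) = 520 / 12.1 = 42.975 mL/cmH2O.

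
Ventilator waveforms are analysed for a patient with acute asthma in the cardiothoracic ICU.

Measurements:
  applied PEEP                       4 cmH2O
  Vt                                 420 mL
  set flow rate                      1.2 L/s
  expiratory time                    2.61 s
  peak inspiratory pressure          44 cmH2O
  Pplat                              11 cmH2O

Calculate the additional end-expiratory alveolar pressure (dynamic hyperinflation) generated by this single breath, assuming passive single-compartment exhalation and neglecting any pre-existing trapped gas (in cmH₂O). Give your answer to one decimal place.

1.4

R = (PIP − Pplat)/V̇ = (44 − 11) / 1.2 = 33.0/1.2 = 27.5 cmH2O·s/L.
C = Vt/(Pplat − PEEP) = 420.0 / (11 − 4) = 420.0/7.0 = 60.0 mL/cmH2O.
τ = R × C = 27.5 × 0.06 L/cmH2O = 1.65 s.
Fraction remaining = e^(−Te/τ) = e^(−2.61/1.65) = 0.2056; trapped volume = 420.0 × 0.2056 = 86.352 mL.
Additional alveolar pressure from trapping ≈ V_trapped / C = 86.352 / 60.0 = 1.439 cmH2O.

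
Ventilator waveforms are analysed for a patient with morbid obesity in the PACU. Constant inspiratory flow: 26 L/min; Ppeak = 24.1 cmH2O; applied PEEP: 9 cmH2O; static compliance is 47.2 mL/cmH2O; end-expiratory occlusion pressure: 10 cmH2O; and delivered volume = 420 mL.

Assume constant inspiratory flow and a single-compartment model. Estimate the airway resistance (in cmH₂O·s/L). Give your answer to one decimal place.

12.0

Flow: 26 L/min ÷ 60 = 0.4333 L/s.
Total PEEP = 10 cmH2O (set 9 + intrinsic 1); this is the baseline alveolar pressure.
Equation of motion (constant flow): PIP = Vt/C + R·V̇ + PEEP.
R·V̇ = PIP − Vt/C − PEEP = 24.1 − 420/47.2 − 10 = 24.1 − 8.898 − 10 = 5.202 cmH2O.
R = 5.202 / 0.4333 = 12.006 cmH2O·s/L.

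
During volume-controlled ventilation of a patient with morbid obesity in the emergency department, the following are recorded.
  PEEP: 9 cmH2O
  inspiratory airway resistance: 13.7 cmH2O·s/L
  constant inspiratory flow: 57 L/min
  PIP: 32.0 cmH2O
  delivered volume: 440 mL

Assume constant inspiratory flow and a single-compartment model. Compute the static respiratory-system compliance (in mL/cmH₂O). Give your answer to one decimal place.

44.1

Flow: 57 L/min ÷ 60 = 0.95 L/s.
Equation of motion (constant flow): PIP = Vt/C + R·V̇ + PEEP.
Vt/C = PIP − R·V̇ − PEEP = 32.0 − 13.7×0.95 − 9 = 32.0 − 13.015 − 9 = 9.985 cmH2O.
C = Vt / 9.985 = 440 / 9.985 = 44.066 mL/cmH2O.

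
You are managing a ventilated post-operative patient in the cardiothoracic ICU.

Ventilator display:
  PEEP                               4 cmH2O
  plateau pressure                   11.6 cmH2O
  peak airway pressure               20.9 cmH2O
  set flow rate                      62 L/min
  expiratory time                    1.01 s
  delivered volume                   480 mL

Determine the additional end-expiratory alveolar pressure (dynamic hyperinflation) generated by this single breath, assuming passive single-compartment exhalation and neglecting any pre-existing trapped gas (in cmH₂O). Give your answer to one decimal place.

Flow: 62 L/min ÷ 60 = 1.0333 L/s.
R = (PIP − Pplat)/V̇ = (20.9 − 11.6) / 1.0333 = 9.3/1.0333 = 9.0 cmH2O·s/L.
C = Vt/(Pplat − PEEP) = 480.0 / (11.6 − 4) = 480.0/7.6 = 63.158 mL/cmH2O.
τ = R × C = 9.0 × 0.06316 L/cmH2O = 0.5684 s.
Fraction remaining = e^(−Te/τ) = e^(−1.01/0.5684) = 0.1692; trapped volume = 480.0 × 0.1692 = 81.216 mL.
Additional alveolar pressure from trapping ≈ V_trapped / C = 81.216 / 63.158 = 1.286 cmH2O.

1.3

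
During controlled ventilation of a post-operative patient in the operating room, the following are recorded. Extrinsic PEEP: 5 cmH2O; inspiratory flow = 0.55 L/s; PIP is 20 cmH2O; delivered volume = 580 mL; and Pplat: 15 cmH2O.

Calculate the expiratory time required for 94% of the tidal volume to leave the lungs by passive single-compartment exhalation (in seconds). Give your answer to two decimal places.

1.48

R = (PIP − Pplat)/V̇ = (20 − 15) / 0.55 = 5.0/0.55 = 9.091 cmH2O·s/L.
C = Vt/(Pplat − PEEP) = 580.0 / (15 − 5) = 580.0/10.0 = 58.0 mL/cmH2O.
τ = R × C = 9.091 × 0.058 L/cmH2O = 0.5273 s.
t = −τ·ln(1 − 0.94) = −0.5273·ln(0.06) = 1.484 s.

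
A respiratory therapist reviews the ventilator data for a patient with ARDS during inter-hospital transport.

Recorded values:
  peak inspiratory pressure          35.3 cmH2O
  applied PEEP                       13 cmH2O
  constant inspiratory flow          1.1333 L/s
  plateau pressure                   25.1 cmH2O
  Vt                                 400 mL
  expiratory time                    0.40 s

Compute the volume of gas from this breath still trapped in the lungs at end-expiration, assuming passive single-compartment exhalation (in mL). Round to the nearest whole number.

104

R = (PIP − Pplat)/V̇ = (35.3 − 25.1) / 1.1333 = 10.2/1.1333 = 9.0 cmH2O·s/L.
C = Vt/(Pplat − PEEP) = 400.0 / (25.1 − 13) = 400.0/12.1 = 33.058 mL/cmH2O.
τ = R × C = 9.0 × 0.03306 L/cmH2O = 0.2975 s.
Fraction remaining = e^(−Te/τ) = e^(−0.40/0.2975) = 0.2607.
Trapped volume = 400.0 × 0.2607 = 104.28 mL.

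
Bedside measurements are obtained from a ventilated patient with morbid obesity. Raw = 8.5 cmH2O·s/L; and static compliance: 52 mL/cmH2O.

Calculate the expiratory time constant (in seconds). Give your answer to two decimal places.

0.44

τ = R × C = 8.5 × 52 mL/cmH2O = 8.5 × 0.052 L/cmH2O = 0.442 s.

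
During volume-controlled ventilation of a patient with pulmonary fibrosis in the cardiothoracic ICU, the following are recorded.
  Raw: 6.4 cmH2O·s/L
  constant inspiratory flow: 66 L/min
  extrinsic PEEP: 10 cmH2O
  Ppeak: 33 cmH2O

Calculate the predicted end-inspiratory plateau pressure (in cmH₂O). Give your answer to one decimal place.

Flow: 66 L/min ÷ 60 = 1.1 L/s.
Pplat = PIP − Raw × flow = 33 − 6.4 × 1.1 = 33 − 7.04 = 25.96 cmH2O.

26.0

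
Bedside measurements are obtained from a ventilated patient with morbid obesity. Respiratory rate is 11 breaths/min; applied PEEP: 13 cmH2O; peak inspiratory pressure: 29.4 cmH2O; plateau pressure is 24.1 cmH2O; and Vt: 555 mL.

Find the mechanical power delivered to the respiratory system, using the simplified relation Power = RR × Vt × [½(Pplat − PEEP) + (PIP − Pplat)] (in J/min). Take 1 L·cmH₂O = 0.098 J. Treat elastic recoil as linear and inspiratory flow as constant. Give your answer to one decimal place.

6.5

Per-breath work = Vt × [½(Pplat−PEEP) + (PIP−Pplat)] = 0.555 × [0.5×11.1 + 5.3] = 0.555 × 10.85 = 6.022 L·cmH2O.
Power = 11 × 6.022 = 66.242 L·cmH2O/min.
× 0.098 J/(L·cmH2O) → 6.492 J/min.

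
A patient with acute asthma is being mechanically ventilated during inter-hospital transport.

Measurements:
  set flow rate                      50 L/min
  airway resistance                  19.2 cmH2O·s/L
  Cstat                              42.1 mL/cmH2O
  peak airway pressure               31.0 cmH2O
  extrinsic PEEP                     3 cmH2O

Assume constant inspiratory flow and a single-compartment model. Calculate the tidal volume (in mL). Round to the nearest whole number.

505

Flow: 50 L/min ÷ 60 = 0.8333 L/s.
Equation of motion (constant flow): PIP = Vt/C + R·V̇ + PEEP.
Vt/C = PIP − R·V̇ − PEEP = 31.0 − 15.999 − 3 = 12.001 cmH2O.
Vt = C × 12.001 = 42.1 × 12.001 = 505.24 mL.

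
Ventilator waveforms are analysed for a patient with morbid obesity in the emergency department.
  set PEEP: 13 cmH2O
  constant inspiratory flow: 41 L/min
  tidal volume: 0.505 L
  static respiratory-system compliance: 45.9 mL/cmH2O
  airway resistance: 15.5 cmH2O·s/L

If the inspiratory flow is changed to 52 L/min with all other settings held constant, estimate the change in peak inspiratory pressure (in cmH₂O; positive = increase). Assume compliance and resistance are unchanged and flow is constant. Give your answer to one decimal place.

Flow: 41 L/min ÷ 60 = 0.6833 L/s.
New flow: 52 L/min ÷ 60 = 0.8667 L/s.
PIP = Vt/C + R·V̇ + PEEP (constant-flow equation of motion).
Only the resistive term changes: ΔPIP = R × ΔV̇ = 15.5 × (0.8667 − 0.6833) = 15.5 × 0.1834 = 2.843 cmH2O.

2.8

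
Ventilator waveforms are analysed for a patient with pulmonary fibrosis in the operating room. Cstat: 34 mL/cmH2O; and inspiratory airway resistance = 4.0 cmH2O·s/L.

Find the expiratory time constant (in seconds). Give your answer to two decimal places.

0.14

τ = R × C = 4.0 × 34 mL/cmH2O = 4.0 × 0.034 L/cmH2O = 0.136 s.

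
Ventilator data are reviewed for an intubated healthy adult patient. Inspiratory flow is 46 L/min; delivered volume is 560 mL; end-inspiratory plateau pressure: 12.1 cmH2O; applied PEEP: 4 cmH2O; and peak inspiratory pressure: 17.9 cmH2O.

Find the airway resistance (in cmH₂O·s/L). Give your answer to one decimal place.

7.6

Flow: 46 L/min ÷ 60 = 0.7667 L/s.
Raw = (PIP − Pplat) / flow = (17.9 − 12.1) / 0.7667 = 5.8 / 0.7667 = 7.565 cmH2O·s/L.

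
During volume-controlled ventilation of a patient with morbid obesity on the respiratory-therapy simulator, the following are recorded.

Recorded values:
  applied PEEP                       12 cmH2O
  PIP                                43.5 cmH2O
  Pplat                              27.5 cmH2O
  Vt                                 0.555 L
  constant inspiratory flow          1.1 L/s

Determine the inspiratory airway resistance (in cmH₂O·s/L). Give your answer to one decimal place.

14.5

Raw = (PIP − Pplat) / flow = (43.5 − 27.5) / 1.1 = 16.0 / 1.1 = 14.545 cmH2O·s/L.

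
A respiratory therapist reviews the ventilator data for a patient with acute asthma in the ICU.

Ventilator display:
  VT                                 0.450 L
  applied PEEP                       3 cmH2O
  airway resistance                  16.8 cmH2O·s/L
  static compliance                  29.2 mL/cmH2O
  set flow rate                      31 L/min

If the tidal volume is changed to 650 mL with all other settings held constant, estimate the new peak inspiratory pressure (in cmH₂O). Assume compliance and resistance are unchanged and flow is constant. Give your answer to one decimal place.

33.9

Flow: 31 L/min ÷ 60 = 0.5167 L/s.
PIP = Vt/C + R·V̇ + PEEP (constant-flow equation of motion).
Only the elastic term changes: ΔPIP = ΔVt / C = (650 − 450) / 29.2 = 6.849 cmH2O.
Original PIP = 450/29.2 + 16.8×0.5167 + 3 = 27.092 cmH2O; new PIP = 27.092 + (6.849) = 33.941 cmH2O.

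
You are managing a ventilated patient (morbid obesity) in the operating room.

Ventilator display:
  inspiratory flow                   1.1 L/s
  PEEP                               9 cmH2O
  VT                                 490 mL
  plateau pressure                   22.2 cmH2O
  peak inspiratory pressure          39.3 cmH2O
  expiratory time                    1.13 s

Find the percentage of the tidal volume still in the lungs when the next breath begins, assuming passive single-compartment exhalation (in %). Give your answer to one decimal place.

R = (PIP − Pplat)/V̇ = (39.3 − 22.2) / 1.1 = 17.1/1.1 = 15.545 cmH2O·s/L.
C = Vt/(Pplat − PEEP) = 490.0 / (22.2 − 9) = 490.0/13.2 = 37.121 mL/cmH2O.
τ = R × C = 15.545 × 0.03712 L/cmH2O = 0.577 s.
Fraction remaining at end-expiration = e^(−Te/τ) = e^(−1.13/0.577) = 0.1411 → 14.11%.

14.1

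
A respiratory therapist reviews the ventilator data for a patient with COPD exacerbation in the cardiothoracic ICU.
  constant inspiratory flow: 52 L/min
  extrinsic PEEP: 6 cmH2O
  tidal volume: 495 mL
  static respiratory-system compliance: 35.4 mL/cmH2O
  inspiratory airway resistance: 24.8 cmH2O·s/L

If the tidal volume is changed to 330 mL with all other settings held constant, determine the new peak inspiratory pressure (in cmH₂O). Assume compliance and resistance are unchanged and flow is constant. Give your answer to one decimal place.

Flow: 52 L/min ÷ 60 = 0.8667 L/s.
PIP = Vt/C + R·V̇ + PEEP (constant-flow equation of motion).
Only the elastic term changes: ΔPIP = ΔVt / C = (330 − 495) / 35.4 = -4.661 cmH2O.
Original PIP = 495/35.4 + 24.8×0.8667 + 6 = 41.477 cmH2O; new PIP = 41.477 + (-4.661) = 36.816 cmH2O.

36.8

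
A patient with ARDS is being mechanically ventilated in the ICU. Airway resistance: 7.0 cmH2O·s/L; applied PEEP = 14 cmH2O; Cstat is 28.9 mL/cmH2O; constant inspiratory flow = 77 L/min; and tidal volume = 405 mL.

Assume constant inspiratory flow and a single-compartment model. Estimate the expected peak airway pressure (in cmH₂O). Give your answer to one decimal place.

37.0

Flow: 77 L/min ÷ 60 = 1.2833 L/s.
Equation of motion (constant flow): PIP = Vt/C + R·V̇ + PEEP.
PIP = 405/28.9 + 7.0×1.2833 + 14 = 14.014 + 8.983 + 14 = 36.997 cmH2O.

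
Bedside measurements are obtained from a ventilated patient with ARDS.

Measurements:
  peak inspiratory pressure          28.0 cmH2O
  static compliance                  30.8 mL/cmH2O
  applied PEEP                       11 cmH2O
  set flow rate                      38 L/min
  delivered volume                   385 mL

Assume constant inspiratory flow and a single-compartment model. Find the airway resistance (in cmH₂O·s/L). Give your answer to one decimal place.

7.1

Flow: 38 L/min ÷ 60 = 0.6333 L/s.
Equation of motion (constant flow): PIP = Vt/C + R·V̇ + PEEP.
R·V̇ = PIP − Vt/C − PEEP = 28.0 − 385/30.8 − 11 = 28.0 − 12.5 − 11 = 4.5 cmH2O.
R = 4.5 / 0.6333 = 7.106 cmH2O·s/L.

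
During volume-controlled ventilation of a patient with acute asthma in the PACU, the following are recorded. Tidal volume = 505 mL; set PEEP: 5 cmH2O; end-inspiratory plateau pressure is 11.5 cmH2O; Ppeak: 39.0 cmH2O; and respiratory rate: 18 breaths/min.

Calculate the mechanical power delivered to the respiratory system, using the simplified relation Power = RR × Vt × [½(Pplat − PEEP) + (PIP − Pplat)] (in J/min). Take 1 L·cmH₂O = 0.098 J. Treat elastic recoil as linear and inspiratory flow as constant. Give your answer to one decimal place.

27.4

Per-breath work = Vt × [½(Pplat−PEEP) + (PIP−Pplat)] = 0.505 × [0.5×6.5 + 27.5] = 0.505 × 30.75 = 15.529 L·cmH2O.
Power = 18 × 15.529 = 279.52 L·cmH2O/min.
× 0.098 J/(L·cmH2O) → 27.393 J/min.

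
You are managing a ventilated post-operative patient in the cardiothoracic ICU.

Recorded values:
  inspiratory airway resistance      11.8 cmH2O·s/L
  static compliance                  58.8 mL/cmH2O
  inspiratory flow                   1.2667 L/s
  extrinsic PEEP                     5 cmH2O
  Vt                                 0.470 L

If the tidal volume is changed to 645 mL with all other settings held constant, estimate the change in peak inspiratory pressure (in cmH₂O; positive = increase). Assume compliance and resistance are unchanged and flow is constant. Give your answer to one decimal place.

3.0

PIP = Vt/C + R·V̇ + PEEP (constant-flow equation of motion).
Only the elastic term changes: ΔPIP = ΔVt / C = (645 − 470) / 58.8 = 2.976 cmH2O.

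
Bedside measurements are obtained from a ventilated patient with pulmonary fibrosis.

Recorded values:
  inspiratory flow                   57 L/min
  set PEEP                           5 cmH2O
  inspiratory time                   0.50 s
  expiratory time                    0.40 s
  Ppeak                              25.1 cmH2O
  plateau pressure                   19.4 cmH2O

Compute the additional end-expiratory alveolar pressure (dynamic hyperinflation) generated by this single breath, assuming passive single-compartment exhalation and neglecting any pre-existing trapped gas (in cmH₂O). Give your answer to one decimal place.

Flow: 57 L/min ÷ 60 = 0.95 L/s.
Vt = flow × Ti = 0.95 L/s × 0.50 s × 1000 mL/L = 475.0 mL.
R = (PIP − Pplat)/V̇ = (25.1 − 19.4) / 0.95 = 5.7/0.95 = 6.0 cmH2O·s/L.
C = Vt/(Pplat − PEEP) = 475.0 / (19.4 − 5) = 475.0/14.4 = 32.986 mL/cmH2O.
τ = R × C = 6.0 × 0.03299 L/cmH2O = 0.1979 s.
Fraction remaining = e^(−Te/τ) = e^(−0.40/0.1979) = 0.1325; trapped volume = 475.0 × 0.1325 = 62.938 mL.
Additional alveolar pressure from trapping ≈ V_trapped / C = 62.938 / 32.986 = 1.908 cmH2O.

1.9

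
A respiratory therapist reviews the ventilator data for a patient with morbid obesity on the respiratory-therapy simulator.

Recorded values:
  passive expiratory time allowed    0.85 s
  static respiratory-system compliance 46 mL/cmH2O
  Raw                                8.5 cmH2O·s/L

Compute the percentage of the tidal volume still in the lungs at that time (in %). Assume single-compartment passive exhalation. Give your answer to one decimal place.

11.4

τ = R × C = 8.5 × 46 mL/cmH2O = 8.5 × 0.046 L/cmH2O = 0.391 s.
Passive exhalation: V(t)/V₀ = e^(−t/τ) = e^(−0.85/0.391) = 0.1137.
Fraction remaining = 0.1137 → 11.37%.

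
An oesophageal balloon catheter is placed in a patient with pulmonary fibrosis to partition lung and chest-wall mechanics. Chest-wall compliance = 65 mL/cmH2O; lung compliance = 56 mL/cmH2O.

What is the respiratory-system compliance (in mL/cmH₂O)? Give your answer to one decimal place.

30.1

Lung and chest wall are elastances in series: 1/Crs = 1/CL + 1/Ccw.
1/Crs = 1/56 + 1/65 = 0.03324.
Crs = 30.084 mL/cmH2O.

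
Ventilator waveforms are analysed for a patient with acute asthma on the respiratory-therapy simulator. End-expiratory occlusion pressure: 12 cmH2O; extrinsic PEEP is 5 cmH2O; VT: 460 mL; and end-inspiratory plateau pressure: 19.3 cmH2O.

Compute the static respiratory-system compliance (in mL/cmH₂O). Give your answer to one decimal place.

End-expiratory occlusion gives total PEEP = 12 cmH2O (intrinsic PEEP = 12 − 5 = 7). Use total PEEP for the elastic gradient.
Cstat = Vt / (Pplat − PEEPtotal) = 460 / (19.3 − 12) = 460 / 7.3 = 63.014 mL/cmH2O.

63.0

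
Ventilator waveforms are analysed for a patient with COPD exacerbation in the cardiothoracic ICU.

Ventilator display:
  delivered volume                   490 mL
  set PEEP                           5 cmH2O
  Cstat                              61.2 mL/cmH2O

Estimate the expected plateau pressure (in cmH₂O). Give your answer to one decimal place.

Pplat = PEEP + Vt / Cstat = 5 + 490 / 61.2 = 5 + 8.007 = 13.007 cmH2O.

13.0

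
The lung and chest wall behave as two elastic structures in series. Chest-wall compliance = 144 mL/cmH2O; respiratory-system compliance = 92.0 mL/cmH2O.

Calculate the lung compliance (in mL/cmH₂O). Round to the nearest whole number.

255

1/CL = 1/Crs − 1/Ccw.
1/CL = 1/92.0 − 1/144 = 0.003925.
CL = 254.78 mL/cmH2O.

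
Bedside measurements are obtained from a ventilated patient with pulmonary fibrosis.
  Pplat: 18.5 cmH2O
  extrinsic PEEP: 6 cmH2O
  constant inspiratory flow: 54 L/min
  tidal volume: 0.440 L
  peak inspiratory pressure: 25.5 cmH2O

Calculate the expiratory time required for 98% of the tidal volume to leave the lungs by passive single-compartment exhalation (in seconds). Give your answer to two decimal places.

1.07

Flow: 54 L/min ÷ 60 = 0.9 L/s.
R = (PIP − Pplat)/V̇ = (25.5 − 18.5) / 0.9 = 7.0/0.9 = 7.778 cmH2O·s/L.
C = Vt/(Pplat − PEEP) = 440.0 / (18.5 − 6) = 440.0/12.5 = 35.2 mL/cmH2O.
τ = R × C = 7.778 × 0.0352 L/cmH2O = 0.2738 s.
t = −τ·ln(1 − 0.98) = −0.2738·ln(0.02) = 1.071 s.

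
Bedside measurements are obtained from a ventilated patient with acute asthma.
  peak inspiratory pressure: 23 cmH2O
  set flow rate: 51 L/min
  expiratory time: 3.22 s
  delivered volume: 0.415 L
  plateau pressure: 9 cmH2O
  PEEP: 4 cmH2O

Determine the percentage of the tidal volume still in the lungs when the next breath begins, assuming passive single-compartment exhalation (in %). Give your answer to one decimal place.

Flow: 51 L/min ÷ 60 = 0.85 L/s.
R = (PIP − Pplat)/V̇ = (23 − 9) / 0.85 = 14.0/0.85 = 16.471 cmH2O·s/L.
C = Vt/(Pplat − PEEP) = 415.0 / (9 − 4) = 415.0/5.0 = 83.0 mL/cmH2O.
τ = R × C = 16.471 × 0.083 L/cmH2O = 1.367 s.
Fraction remaining at end-expiration = e^(−Te/τ) = e^(−3.22/1.367) = 0.09484 → 9.484%.

9.5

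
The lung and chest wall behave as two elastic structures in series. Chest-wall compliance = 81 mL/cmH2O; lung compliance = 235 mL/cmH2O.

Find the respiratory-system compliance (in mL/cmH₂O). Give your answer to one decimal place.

60.2

Lung and chest wall are elastances in series: 1/Crs = 1/CL + 1/Ccw.
1/Crs = 1/235 + 1/81 = 0.0166.
Crs = 60.241 mL/cmH2O.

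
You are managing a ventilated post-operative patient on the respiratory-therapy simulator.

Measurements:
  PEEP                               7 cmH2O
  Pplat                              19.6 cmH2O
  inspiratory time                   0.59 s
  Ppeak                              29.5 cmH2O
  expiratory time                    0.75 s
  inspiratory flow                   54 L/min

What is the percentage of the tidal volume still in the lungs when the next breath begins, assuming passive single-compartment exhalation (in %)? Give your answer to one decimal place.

19.8

Flow: 54 L/min ÷ 60 = 0.9 L/s.
Vt = flow × Ti = 0.9 L/s × 0.59 s × 1000 mL/L = 531.0 mL.
R = (PIP − Pplat)/V̇ = (29.5 − 19.6) / 0.9 = 9.9/0.9 = 11.0 cmH2O·s/L.
C = Vt/(Pplat − PEEP) = 531.0 / (19.6 − 7) = 531.0/12.6 = 42.143 mL/cmH2O.
τ = R × C = 11.0 × 0.04214 L/cmH2O = 0.4635 s.
Fraction remaining at end-expiration = e^(−Te/τ) = e^(−0.75/0.4635) = 0.1983 → 19.83%.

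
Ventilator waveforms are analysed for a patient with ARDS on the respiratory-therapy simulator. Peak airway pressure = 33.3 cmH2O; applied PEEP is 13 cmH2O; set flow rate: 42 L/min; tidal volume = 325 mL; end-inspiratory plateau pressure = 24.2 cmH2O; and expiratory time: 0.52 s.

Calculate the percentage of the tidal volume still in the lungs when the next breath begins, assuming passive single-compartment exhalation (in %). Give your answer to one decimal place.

25.2

Flow: 42 L/min ÷ 60 = 0.7 L/s.
R = (PIP − Pplat)/V̇ = (33.3 − 24.2) / 0.7 = 9.1/0.7 = 13.0 cmH2O·s/L.
C = Vt/(Pplat − PEEP) = 325.0 / (24.2 − 13) = 325.0/11.2 = 29.018 mL/cmH2O.
τ = R × C = 13.0 × 0.02902 L/cmH2O = 0.3773 s.
Fraction remaining at end-expiration = e^(−Te/τ) = e^(−0.52/0.3773) = 0.252 → 25.2%.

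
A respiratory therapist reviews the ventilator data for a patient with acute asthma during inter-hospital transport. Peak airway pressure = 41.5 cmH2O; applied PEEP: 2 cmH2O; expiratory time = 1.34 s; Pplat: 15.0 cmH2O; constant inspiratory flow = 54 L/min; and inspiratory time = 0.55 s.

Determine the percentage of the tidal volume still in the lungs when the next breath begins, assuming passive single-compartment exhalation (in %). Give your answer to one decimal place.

Flow: 54 L/min ÷ 60 = 0.9 L/s.
Vt = flow × Ti = 0.9 L/s × 0.55 s × 1000 mL/L = 495.0 mL.
R = (PIP − Pplat)/V̇ = (41.5 − 15.0) / 0.9 = 26.5/0.9 = 29.444 cmH2O·s/L.
C = Vt/(Pplat − PEEP) = 495.0 / (15.0 − 2) = 495.0/13.0 = 38.077 mL/cmH2O.
τ = R × C = 29.444 × 0.03808 L/cmH2O = 1.121 s.
Fraction remaining at end-expiration = e^(−Te/τ) = e^(−1.34/1.121) = 0.3026 → 30.26%.

30.3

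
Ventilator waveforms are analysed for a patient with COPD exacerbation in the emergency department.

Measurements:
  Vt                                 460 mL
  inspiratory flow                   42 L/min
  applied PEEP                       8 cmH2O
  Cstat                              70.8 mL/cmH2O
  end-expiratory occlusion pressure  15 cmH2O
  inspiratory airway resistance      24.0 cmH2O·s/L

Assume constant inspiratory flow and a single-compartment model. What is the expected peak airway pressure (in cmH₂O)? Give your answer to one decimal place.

38.3

Flow: 42 L/min ÷ 60 = 0.7 L/s.
Total PEEP = 15 cmH2O (set 8 + intrinsic 7); this is the baseline alveolar pressure.
Equation of motion (constant flow): PIP = Vt/C + R·V̇ + PEEP.
PIP = 460/70.8 + 24.0×0.7 + 15 = 6.497 + 16.8 + 15 = 38.297 cmH2O.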